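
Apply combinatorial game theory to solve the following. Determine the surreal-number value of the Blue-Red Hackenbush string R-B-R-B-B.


Edges (from ground): R-B-R-B-B
By Berlekamp's sign-expansion rule, a Blue-Red Hackenbush stalk has the value of the surreal number whose sign sequence is the edge sequence with B -> + and R -> -.
Sign sequence: -+-++
Trace the sign expansion in the surreal number tree, starting from 0:
Edge 1: R (sign -) -> bounds (-inf, 0), value = -1
Edge 2: B (sign +) -> bounds (-1, 0), value = -1/2
Edge 3: R (sign -) -> bounds (-1, -1/2), value = -3/4
Edge 4: B (sign +) -> bounds (-3/4, -1/2), value = -5/8
Edge 5: B (sign +) -> bounds (-5/8, -1/2), value = -9/16
Game value = -9/16

-9/16


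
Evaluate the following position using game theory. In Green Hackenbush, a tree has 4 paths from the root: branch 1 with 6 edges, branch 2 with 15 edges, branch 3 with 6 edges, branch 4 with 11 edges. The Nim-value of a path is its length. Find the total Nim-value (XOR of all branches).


The tree has 4 branches from the ground vertex.
In Green Hackenbush, the Nim-value of a simple path of length k is k.
Branch 1: length 6, Nim-value = 6
Branch 2: length 15, Nim-value = 15
Branch 3: length 6, Nim-value = 6
Branch 4: length 11, Nim-value = 11
Total Nim-value = XOR of all branch values:
0 XOR 6 = 6
6 XOR 15 = 9
9 XOR 6 = 15
15 XOR 11 = 4
Nim-value of the tree = 4

4


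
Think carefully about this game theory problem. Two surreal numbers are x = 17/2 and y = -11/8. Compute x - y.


x = 17/2, y = -11/8
Converting to common denominator: 8
x = 68/8, y = -11/8
x - y = 17/2 - -11/8 = 79/8

79/8


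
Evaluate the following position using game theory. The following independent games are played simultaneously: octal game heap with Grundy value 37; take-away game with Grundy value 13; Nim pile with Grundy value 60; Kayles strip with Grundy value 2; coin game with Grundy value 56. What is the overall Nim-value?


By the Sprague-Grundy theorem, the Grundy value of a sum of games is the XOR of individual Grundy values.
octal game heap: Grundy value = 37. Running XOR: 0 XOR 37 = 37
take-away game: Grundy value = 13. Running XOR: 37 XOR 13 = 40
Nim pile: Grundy value = 60. Running XOR: 40 XOR 60 = 20
Kayles strip: Grundy value = 2. Running XOR: 20 XOR 2 = 22
coin game: Grundy value = 56. Running XOR: 22 XOR 56 = 46
The combined Grundy value is 46.

46


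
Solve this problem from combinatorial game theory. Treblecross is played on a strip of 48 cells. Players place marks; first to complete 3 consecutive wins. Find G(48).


Treblecross: place X on empty cells; 3-in-a-row wins.
Playing within two cells of an existing X lets the opponent win at once, so sensible play treats the cells i-2..i+2 around each X as dead. The player left with no safe cell loses, so this is a normal-play take-away game on strips of safe cells.
Placing X at cell i (0-indexed) of a strip of k safe cells leaves independent strips of sizes max(0, i-2) and max(0, k-i-3). Hence G(k) = mex{ G(max(0,i-2)) XOR G(max(0,k-i-3)) : 0 <= i < k }, with G(0) = 0.
G(1): splits (0,0):0^0=0 -> mex({0}) = 1
G(2): splits (0,0):0^0=0 -> mex({0}) = 1
G(3): splits (0,0):0^0=0 -> mex({0}) = 1
G(4): splits (0,1):0^1=1 (0,0):0^0=0 -> mex({0, 1}) = 2
G(5): splits (0,2):0^1=1 (0,1):0^1=1 (0,0):0^0=0 -> mex({0, 1}) = 2
G(6) = mex({1}) = 0
G(7) = mex({0, 1, 2}) = 3
G(8) = mex({0, 1, 2}) = 3
G(9) = mex({0, 2}) = 1
G(10) = mex({0, 2, 3}) = 1
G(11) = mex({0, 3}) = 1
G(12) = mex({1, 3}) = 0
G(13) = mex({0, 1, 2, 3}) = 4
G(14) = mex({0, 1, 2}) = 3
G(15) = mex({0, 1, 2}) = 3
G(16) = mex({0, 1, 2, 4}) = 3
G(17) = mex({0, 1, 3, 4}) = 2
G(18) = mex({0, 1, 3, 4}) = 2
G(19) = mex({0, 1, 3, 5}) = 2
G(20) = mex({0, 1, 2, 3, 5}) = 4
G(21) = mex({0, 1, 2, 3, 5}) = 4
G(22) = mex({1, 2, 6}) = 0
G(23) = mex({0, 1, 2, 3, 4, 6}) = 5
G(24) = mex({0, 1, 2, 3, 4}) = 5
G(25) = mex({0, 1, 3, 4, 7}) = 2
G(26) = mex({0, 1, 3, 4, 5, 7}) = 2
G(27) = mex({0, 1, 3, 5}) = 2
G(28) = mex({0, 1, 2, 5}) = 3
G(29) = mex({0, 1, 2, 4, 5, 6}) = 3
G(30) = mex({1, 2, 4, 6}) = 0
G(31) = mex({0, 1, 2, 3, 4, 6}) = 5
G(32) = mex({1, 2, 3, 4, 7}) = 0
G(33) = mex({0, 3, 7}) = 1
G(34) = mex({0, 2, 3, 5, 7}) = 1
G(35) = mex({0, 2, 3, 5, 6}) = 1
G(36) = mex({0, 1, 2, 5, 6}) = 3
G(37) = mex({0, 1, 2, 4, 5, 6}) = 3
G(38) = mex({0, 1, 2, 4}) = 3
G(39) = mex({0, 1, 2, 3, 4, 7}) = 5
G(40) = mex({0, 1, 2, 3, 4, 5, 7}) = 6
G(41) = mex({0, 1, 2, 3, 5, 7}) = 4
G(42) = mex({0, 1, 2, 3, 5, 6, 7}) = 4
G(43) = mex({0, 2, 3, 5, 6}) = 1
G(44) = mex({1, 2, 3, 4, 5, 6}) = 0
G(45) = mex({0, 1, 2, 3, 4, 6, 7}) = 5
G(46) = mex({0, 1, 2, 3, 4, 7}) = 5
G(47) = mex({0, 1, 2, 3, 4, 5, 7}) = 6
G(48) = mex({0, 1, 2, 3, 4, 5, 7}) = 6
Therefore G(48) = 6.

6


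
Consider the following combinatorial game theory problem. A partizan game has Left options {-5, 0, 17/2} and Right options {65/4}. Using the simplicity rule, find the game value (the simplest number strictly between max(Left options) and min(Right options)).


Left options: {-5, 0, 17/2}, max = 17/2
Right options: {65/4}, min = 65/4
All options are numbers and max(Left) < min(Right), so by the simplicity theorem the value is the simplest (earliest-born) number strictly between 17/2 and 65/4.
Integers 9 through 16 all lie strictly between 17/2 and 65/4.
Among integers, the simplest (lowest birthday = smallest |n|; 0 is born on day 0, +-n on day n) is 9.
No non-integer in the interval can be simpler: if x is a non-integer in the interval, then floor(x) or ceil(x) also lies in the interval (the interval contains an integer), and both are proper prefixes of x's sign expansion, i.e. born earlier. So the game value is 9.
Game value = 9

9


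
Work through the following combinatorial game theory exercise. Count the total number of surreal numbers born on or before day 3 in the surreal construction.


Day 0: {|} = 0 is born. Count = 1.
Day n: the number of surreal numbers born by day n is 2^(n+1) - 1.
By day 0: 2^1 - 1 = 1
By day 1: 2^2 - 1 = 3
By day 2: 2^3 - 1 = 7
By day 3: 2^4 - 1 = 15
By day 3: 15 surreal numbers.

15


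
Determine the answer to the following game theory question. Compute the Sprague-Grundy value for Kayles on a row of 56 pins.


Kayles: a move removes 1 or 2 adjacent pins from a contiguous row.
Removing pins from a row of k leaves two independent rows (a, b) with a + b = k - 1 (one pin) or a + b = k - 2 (two pins); an end removal gives a = 0.
By Sprague-Grundy, G(k) = mex{ G(a) XOR G(b) } over all these splits. G(0) = 0.
G(1): splits (0,0):0^0=0 -> mex({0}) = 1
G(2): splits (0,1):0^1=1 (0,0):0^0=0 -> mex({0, 1}) = 2
G(3): splits (0,2):0^2=2 (1,1):1^1=0 (0,1):0^1=1 -> mex({0, 1, 2}) = 3
G(4): splits (0,3):0^3=3 (1,2):1^2=3 (0,2):0^2=2 (1,1):1^1=0 -> mex({0, 2, 3}) = 1
G(5): splits (0,4):0^1=1 (1,3):1^3=2 (2,2):2^2=0 (0,3):0^3=3 (1,2):1^2=3 -> mex({0, 1, 2, 3}) = 4
G(6) = mex({0, 1, 2, 4}) = 3
G(7) = mex({0, 1, 3, 4, 5}) = 2
G(8) = mex({0, 2, 3, 5, 6}) = 1
G(9) = mex({0, 1, 2, 3, 6, 7}) = 4
G(10) = mex({0, 1, 3, 4, 5, 7}) = 2
G(11) = mex({0, 1, 2, 3, 4, 5}) = 6
G(12) = mex({0, 1, 2, 3, 5, 6, 7}) = 4
G(13) = mex({0, 2, 3, 4, 6, 7}) = 1
G(14) = mex({0, 1, 4, 5, 6, 7}) = 2
G(15) = mex({0, 1, 2, 3, 4, 5, 6}) = 7
G(16) = mex({0, 2, 3, 5, 6, 7}) = 1
G(17) = mex({0, 1, 2, 3, 5, 6, 7}) = 4
G(18) = mex({0, 1, 2, 4, 5, 6}) = 3
G(19) = mex({0, 1, 3, 4, 5, 7}) = 2
G(20) = mex({0, 2, 3, 4, 5, 6, 7}) = 1
G(21) = mex({0, 1, 2, 3, 5, 6, 7}) = 4
G(22) = mex({0, 1, 2, 3, 4, 5, 7}) = 6
G(23) = mex({0, 1, 2, 3, 4, 5, 6}) = 7
G(24) = mex({0, 1, 2, 3, 5, 6, 7}) = 4
G(25) = mex({0, 2, 3, 4, 6, 7}) = 1
G(26) = mex({0, 1, 3, 4, 5, 6, 7}) = 2
G(27) = mex({0, 1, 2, 3, 4, 5, 6, 7}) = 8
G(28) = mex({0, 1, 2, 3, 4, 6, 7, 8}) = 5
G(29) = mex({0, 1, 2, 3, 5, 6, 7, 8, 9}) = 4
G(30) = mex({0, 1, 2, 3, 4, 5, 6, 9, 10}) = 7
G(31) = mex({0, 1, 3, 4, 5, 7, 10, 11}) = 2
G(32) = mex({0, 2, 3, 4, 5, 6, 7, 9, 11}) = 1
G(33) = mex({0, 1, 2, 3, 4, 5, 6, 7, 9, 12}) = 8
G(34) = mex({0, 1, 2, 3, 4, 5, 7, 8, 11, 12}) = 6
G(35) = mex({0, 1, 2, 3, 4, 5, 6, 8, 9, 10, 11}) = 7
G(36) = mex({0, 1, 2, 3, 5, 6, 7, 9, 10}) = 4
G(37) = mex({0, 2, 3, 4, 6, 7, 9, 10, 11, 12}) = 1
G(38) = mex({0, 1, 3, 4, 5, 6, 7, 9, 10, 11, 12}) = 2
G(39) = mex({0, 1, 2, 4, 5, 6, 7, 9, 10, 12, 14}) = 3
G(40) = mex({0, 2, 3, 4, 6, 7, 11, 12, 14}) = 1
G(41) = mex({0, 1, 2, 3, 5, 6, 7, 9, 10, 11, 12}) = 4
G(42) = mex({0, 1, 2, 3, 4, 5, 6, 9, 10}) = 7
G(43) = mex({0, 1, 3, 4, 5, 7, 9, 10, 12, 15}) = 2
G(44) = mex({0, 2, 3, 4, 5, 6, 7, 9, 10, 12, 15}) = 1
G(45) = mex({0, 1, 2, 3, 4, 5, 6, 7, 9, 10, 12, 14}) = 8
G(46) = mex({0, 1, 3, 4, 5, 7, 8, 11, 12, 14}) = 2
G(47) = mex({0, 1, 2, 3, 4, 5, 6, 8, 9, 10, 11, 12}) = 7
G(48) = mex({0, 1, 2, 3, 5, 6, 7, 9, 10}) = 4
G(49) = mex({0, 2, 3, 4, 6, 7, 9, 10, 11, 12, 15}) = 1
G(50) = mex({0, 1, 4, 5, 6, 7, 9, 11, 12, 14, 15}) = 2
G(51) = mex({0, 1, 2, 3, 4, 5, 6, 7, 9, 12, 14, 15}) = 8
G(52) = mex({0, 2, 3, 4, 5, 6, 7, 8, 11, 12, 15}) = 1
G(53) = mex({0, 1, 2, 3, 5, 6, 7, 8, 9, 10, 11, 12}) = 4
G(54) = mex({0, 1, 2, 3, 4, 5, 6, 9, 10}) = 7
G(55) = mex({0, 1, 3, 4, 5, 7, 9, 10, 11, 12}) = 2
G(56) = mex({0, 2, 3, 4, 5, 6, 7, 9, 10, 11, 12, 13, 14}) = 1
Therefore G(56) = 1.

1


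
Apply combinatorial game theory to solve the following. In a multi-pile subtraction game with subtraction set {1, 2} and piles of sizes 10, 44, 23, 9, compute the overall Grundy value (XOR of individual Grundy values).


Subtraction set: {1, 2}
For this subtraction set, G(n) = n mod 3 (period = max + 1 = 3).
Pile 1 (size 10): G(10) = 10 mod 3 = 1
Pile 2 (size 44): G(44) = 44 mod 3 = 2
Pile 3 (size 23): G(23) = 23 mod 3 = 2
Pile 4 (size 9): G(9) = 9 mod 3 = 0
Total Grundy value = XOR of all: 1 XOR 2 XOR 2 XOR 0 = 1

1


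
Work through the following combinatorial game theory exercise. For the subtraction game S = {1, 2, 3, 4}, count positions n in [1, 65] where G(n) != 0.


Subtraction set S = {1, 2, 3, 4}, so G(n) = n mod 5.
G(n) = 0 when n is a multiple of 5.
Multiples of 5 in [1, 65]: 13
N-positions (nonzero Grundy) = 65 - 13 = 52

52


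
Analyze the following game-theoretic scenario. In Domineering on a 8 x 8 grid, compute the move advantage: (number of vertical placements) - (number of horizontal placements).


Board is 8 x 8 (rows x cols).
Left (vertical) placements: (rows-1) * cols = 7 * 8 = 56
Right (horizontal) placements: rows * (cols-1) = 8 * 7 = 56
Advantage = Left - Right = 56 - 56 = 0

0


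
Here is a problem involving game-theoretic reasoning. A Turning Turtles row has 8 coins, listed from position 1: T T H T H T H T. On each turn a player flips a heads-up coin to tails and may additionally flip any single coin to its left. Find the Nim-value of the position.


Coins: T T H T H T H T
Key fact: a single head at position k behaves exactly like a Nim heap of size k (turning it to T and optionally flipping a coin at j < k corresponds to moving the heap from k to j, or to 0), and heads combine as a disjunctive sum (two heads at the same place would cancel, matching j XOR j = 0). So the Nim-value is the XOR of the 1-indexed positions of the heads.
Face-up positions (1-indexed): [3, 5, 7]
XOR 0 with 3: 0 XOR 3 = 3
XOR 3 with 5: 3 XOR 5 = 6
XOR 6 with 7: 6 XOR 7 = 1
Nim-value = 1

1


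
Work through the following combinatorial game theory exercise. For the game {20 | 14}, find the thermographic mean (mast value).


Game = {20 | 14}, a switch {a | b} with numbers a > b.
Its thermograph has left wall a - t and right wall b + t, which meet at t = (a - b)/2, where both equal (a + b)/2. So the mast (mean value) is at (a + b)/2.
Mean = (20 + (14))/2 = 34/2 = 17

17


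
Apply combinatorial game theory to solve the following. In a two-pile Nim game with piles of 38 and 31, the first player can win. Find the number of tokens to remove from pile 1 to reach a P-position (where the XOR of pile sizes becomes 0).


Piles: 38 and 31
Current XOR: 38 XOR 31 = 57 (non-zero, so this is an N-position).
To make the XOR zero, we need to find a move that balances the piles.
For pile 1 (size 38): target = 38 XOR 57 = 31
We reduce pile 1 from 38 to 31.
Tokens removed: 38 - 31 = 7
Verification: 31 XOR 31 = 0

7


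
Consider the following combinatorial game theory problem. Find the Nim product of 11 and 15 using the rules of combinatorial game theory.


Nim multiplication is bilinear over XOR: (u XOR v) * w = (u*w) XOR (v*w).
So we split each operand into its bit components and XOR the pairwise Nim products.
11 = 1 + 2 + 8 (as XOR of powers of 2).
15 = 1 + 2 + 4 + 8 (as XOR of powers of 2).
Using the standard Nim-product table on single bits:
  2*2 = 3,   2*4 = 8,   2*8 = 12,
  4*4 = 6,   4*8 = 11,  8*8 = 13,
and  1*x = x (identity), k*l = l*k (commutative).
Pairwise Nim products:
  1 * 1 = 1
  1 * 2 = 2
  1 * 4 = 4
  1 * 8 = 8
  2 * 1 = 2
  2 * 2 = 3
  2 * 4 = 8
  2 * 8 = 12
  8 * 1 = 8
  8 * 2 = 12
  8 * 4 = 11
  8 * 8 = 13
XOR them: 1 XOR 2 XOR 4 XOR 8 XOR 2 XOR 3 XOR 8 XOR 12 XOR 8 XOR 12 XOR 11 XOR 13 = 8.
Result: 11 * 15 = 8 (in Nim).

8


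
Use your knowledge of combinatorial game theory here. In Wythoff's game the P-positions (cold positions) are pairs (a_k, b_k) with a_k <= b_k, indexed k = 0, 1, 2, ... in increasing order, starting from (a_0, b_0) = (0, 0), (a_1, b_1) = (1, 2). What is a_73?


By Wythoff's theorem, a_k = floor(k * phi) and b_k = floor(k * phi^2) = a_k + k, where phi = (1 + sqrt(5))/2 is the golden ratio.
phi = (1 + sqrt(5))/2 = 1.618034
k = 73
k * phi = 73 * 1.618034 = 118.116481
a_73 = floor(k * phi) = 118

118


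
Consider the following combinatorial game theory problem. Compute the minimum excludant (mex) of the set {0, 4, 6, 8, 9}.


Set = {0, 4, 6, 8, 9}
0 is in the set.
1 is NOT in the set. This is the mex.
mex = 1

1


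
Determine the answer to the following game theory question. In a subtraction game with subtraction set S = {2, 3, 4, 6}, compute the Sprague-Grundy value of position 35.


The subtraction set is S = {2, 3, 4, 6}.
G(k) = mex{ G(k - s) : s in S, s <= k }. We compute iteratively: G(0) = 0.
G(1) = mex({}) = 0
G(2) = mex({0}) = 1
G(3) = mex({0}) = 1
G(4) = mex({0, 1}) = 2
G(5) = mex({0, 1}) = 2
G(6) = mex({0, 1, 2}) = 3
G(7) = mex({0, 1, 2}) = 3
G(8) = mex({1, 2, 3}) = 0
G(9) = mex({1, 2, 3}) = 0
G(10) = mex({0, 2, 3}) = 1
G(11) = mex({0, 2, 3}) = 1
G(12) = mex({0, 1, 3}) = 2
G(13) = mex({0, 1, 3}) = 2
Observe that G(8)..G(13) = 0, 0, 1, 1, 2, 2 repeats G(0)..G(5) = 0, 0, 1, 1, 2, 2.
For k >= max(S) = 6, G(k) is determined by the previous 6 values G(k-6)..G(k-1); a window of 6 consecutive values has recurred shifted by 8, so by induction G(k + 8) = G(k) for all k >= 0: the sequence is periodic from the start with period 8.
One period: G(0..7) = 0, 0, 1, 1, 2, 2, 3, 3.
35 mod 8 = 3, so G(35) = G(3) = 1.

1


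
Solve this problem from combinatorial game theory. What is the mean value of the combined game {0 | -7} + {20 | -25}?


G1 = {0 | -7}, G2 = {20 | -25}
Each is a switch {a | b} with numbers a > b; its mean value is (a + b)/2, and mean value is additive over game sums: m(G1 + G2) = m(G1) + m(G2).
Mean of G1 = (0 + (-7))/2 = -7/2 = -7/2
Mean of G2 = (20 + (-25))/2 = -5/2 = -5/2
Mean of G1 + G2 = -7/2 + -5/2 = -6

-6


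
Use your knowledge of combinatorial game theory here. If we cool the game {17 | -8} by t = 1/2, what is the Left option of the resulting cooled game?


Original game: {17 | -8} (a switch {a | b} with a > b).
Cooling by t (for t below the temperature (a - b)/2 = 25/2) taxes each move by t: {a | b} cooled by t is {a - t | b + t}.
Cooling amount: t = 1/2
Cooled Left option: 17 - 1/2 = 33/2
Cooled Right option: -8 + 1/2 = -15/2
Cooled game: {33/2 | -15/2}
Left option = 33/2

33/2


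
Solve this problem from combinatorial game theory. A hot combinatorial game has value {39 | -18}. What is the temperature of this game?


The game is {39 | -18}, a switch {a | b} with numbers a > b.
Cooling {a | b} by t gives {a - t | b + t}, which stops being hot when a - t = b + t, i.e. at t = (a - b)/2. So the temperature of a switch is (a - b)/2.
Temperature = (Left option - Right option) / 2
= (39 - (-18)) / 2
= 57 / 2
= 57/2

57/2


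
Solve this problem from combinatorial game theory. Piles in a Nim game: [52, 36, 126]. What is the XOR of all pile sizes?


We need the XOR (exclusive or) of all pile sizes.
After XOR-ing pile 1 (size 52): 0 XOR 52 = 52
After XOR-ing pile 2 (size 36): 52 XOR 36 = 16
After XOR-ing pile 3 (size 126): 16 XOR 126 = 110
The Nim-value of this position is 110.

110


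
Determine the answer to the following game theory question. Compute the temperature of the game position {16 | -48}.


The game is {16 | -48}, a switch {a | b} with numbers a > b.
Cooling {a | b} by t gives {a - t | b + t}, which stops being hot when a - t = b + t, i.e. at t = (a - b)/2. So the temperature of a switch is (a - b)/2.
Temperature = (Left option - Right option) / 2
= (16 - (-48)) / 2
= 64 / 2
= 32

32


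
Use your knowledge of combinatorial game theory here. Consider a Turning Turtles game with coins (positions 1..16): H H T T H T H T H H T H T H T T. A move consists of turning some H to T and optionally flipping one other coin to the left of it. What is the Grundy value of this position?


Coins: H H T T H T H T H H T H T H T T
Key fact: a single head at position k behaves exactly like a Nim heap of size k (turning it to T and optionally flipping a coin at j < k corresponds to moving the heap from k to j, or to 0), and heads combine as a disjunctive sum (two heads at the same place would cancel, matching j XOR j = 0). So the Nim-value is the XOR of the 1-indexed positions of the heads.
Face-up positions (1-indexed): [1, 2, 5, 7, 9, 10, 12, 14]
XOR 0 with 1: 0 XOR 1 = 1
XOR 1 with 2: 1 XOR 2 = 3
XOR 3 with 5: 3 XOR 5 = 6
XOR 6 with 7: 6 XOR 7 = 1
XOR 1 with 9: 1 XOR 9 = 8
XOR 8 with 10: 8 XOR 10 = 2
XOR 2 with 12: 2 XOR 12 = 14
XOR 14 with 14: 14 XOR 14 = 0
Nim-value = 0

0


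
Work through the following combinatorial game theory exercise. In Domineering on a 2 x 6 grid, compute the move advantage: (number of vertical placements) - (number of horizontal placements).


Board is 2 x 6 (rows x cols).
Left (vertical) placements: (rows-1) * cols = 1 * 6 = 6
Right (horizontal) placements: rows * (cols-1) = 2 * 5 = 10
Advantage = Left - Right = 6 - 10 = -4

-4


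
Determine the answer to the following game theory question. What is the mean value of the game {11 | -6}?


Game = {11 | -6}, a switch {a | b} with numbers a > b.
Its thermograph has left wall a - t and right wall b + t, which meet at t = (a - b)/2, where both equal (a + b)/2. So the mast (mean value) is at (a + b)/2.
Mean = (11 + (-6))/2 = 5/2 = 5/2

5/2


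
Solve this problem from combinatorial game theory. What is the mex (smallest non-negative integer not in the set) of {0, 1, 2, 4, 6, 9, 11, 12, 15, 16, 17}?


Set = {0, 1, 2, 4, 6, 9, 11, 12, 15, 16, 17}
0 is in the set.
1 is in the set.
2 is in the set.
3 is NOT in the set. This is the mex.
mex = 3

3


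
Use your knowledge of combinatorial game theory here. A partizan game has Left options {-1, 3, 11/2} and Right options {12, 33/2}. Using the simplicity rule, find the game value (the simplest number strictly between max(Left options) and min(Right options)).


Left options: {-1, 3, 11/2}, max = 11/2
Right options: {12, 33/2}, min = 12
All options are numbers and max(Left) < min(Right), so by the simplicity theorem the value is the simplest (earliest-born) number strictly between 11/2 and 12.
Integers 6 through 11 all lie strictly between 11/2 and 12.
Among integers, the simplest (lowest birthday = smallest |n|; 0 is born on day 0, +-n on day n) is 6.
No non-integer in the interval can be simpler: if x is a non-integer in the interval, then floor(x) or ceil(x) also lies in the interval (the interval contains an integer), and both are proper prefixes of x's sign expansion, i.e. born earlier. So the game value is 6.
Game value = 6

6


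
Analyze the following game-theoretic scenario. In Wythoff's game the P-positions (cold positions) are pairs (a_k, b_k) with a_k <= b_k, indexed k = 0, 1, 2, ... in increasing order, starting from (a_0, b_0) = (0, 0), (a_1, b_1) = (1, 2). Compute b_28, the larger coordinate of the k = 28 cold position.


By Wythoff's theorem, a_k = floor(k * phi) and b_k = floor(k * phi^2) = a_k + k, where phi = (1 + sqrt(5))/2 is the golden ratio.
phi = (1 + sqrt(5))/2 = 1.618034
phi^2 = phi + 1 = 2.618034
k = 28
k * phi^2 = 28 * 2.618034 = 73.304952
b_28 = floor(k * phi^2) = 73 (check: a_28 + k = 45 + 28 = 73)

73


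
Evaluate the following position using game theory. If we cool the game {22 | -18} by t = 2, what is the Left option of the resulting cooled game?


Original game: {22 | -18} (a switch {a | b} with a > b).
Cooling by t (for t below the temperature (a - b)/2 = 20) taxes each move by t: {a | b} cooled by t is {a - t | b + t}.
Cooling amount: t = 2
Cooled Left option: 22 - 2 = 20
Cooled Right option: -18 + 2 = -16
Cooled game: {20 | -16}
Left option = 20

20


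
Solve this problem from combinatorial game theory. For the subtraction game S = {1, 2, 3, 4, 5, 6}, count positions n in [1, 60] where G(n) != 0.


Subtraction set S = {1, 2, 3, 4, 5, 6}, so G(n) = n mod 7.
G(n) = 0 when n is a multiple of 7.
Multiples of 7 in [1, 60]: 8
N-positions (nonzero Grundy) = 60 - 8 = 52

52


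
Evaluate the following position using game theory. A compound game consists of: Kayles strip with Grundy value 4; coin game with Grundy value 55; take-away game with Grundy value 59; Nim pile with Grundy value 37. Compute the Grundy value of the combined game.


By the Sprague-Grundy theorem, the Grundy value of a sum of games is the XOR of individual Grundy values.
Kayles strip: Grundy value = 4. Running XOR: 0 XOR 4 = 4
coin game: Grundy value = 55. Running XOR: 4 XOR 55 = 51
take-away game: Grundy value = 59. Running XOR: 51 XOR 59 = 8
Nim pile: Grundy value = 37. Running XOR: 8 XOR 37 = 45
The combined Grundy value is 45.

45


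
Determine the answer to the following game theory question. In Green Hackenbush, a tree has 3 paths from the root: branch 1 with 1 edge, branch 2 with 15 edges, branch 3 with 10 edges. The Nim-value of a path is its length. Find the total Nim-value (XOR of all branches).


The tree has 3 branches from the ground vertex.
In Green Hackenbush, the Nim-value of a simple path of length k is k.
Branch 1: length 1, Nim-value = 1
Branch 2: length 15, Nim-value = 15
Branch 3: length 10, Nim-value = 10
Total Nim-value = XOR of all branch values:
0 XOR 1 = 1
1 XOR 15 = 14
14 XOR 10 = 4
Nim-value of the tree = 4

4


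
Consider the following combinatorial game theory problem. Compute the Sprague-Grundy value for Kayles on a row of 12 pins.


Kayles: a move removes 1 or 2 adjacent pins from a contiguous row.
Removing pins from a row of k leaves two independent rows (a, b) with a + b = k - 1 (one pin) or a + b = k - 2 (two pins); an end removal gives a = 0.
By Sprague-Grundy, G(k) = mex{ G(a) XOR G(b) } over all these splits. G(0) = 0.
G(1): splits (0,0):0^0=0 -> mex({0}) = 1
G(2): splits (0,1):0^1=1 (0,0):0^0=0 -> mex({0, 1}) = 2
G(3): splits (0,2):0^2=2 (1,1):1^1=0 (0,1):0^1=1 -> mex({0, 1, 2}) = 3
G(4): splits (0,3):0^3=3 (1,2):1^2=3 (0,2):0^2=2 (1,1):1^1=0 -> mex({0, 2, 3}) = 1
G(5): splits (0,4):0^1=1 (1,3):1^3=2 (2,2):2^2=0 (0,3):0^3=3 (1,2):1^2=3 -> mex({0, 1, 2, 3}) = 4
G(6) = mex({0, 1, 2, 4}) = 3
G(7) = mex({0, 1, 3, 4, 5}) = 2
G(8) = mex({0, 2, 3, 5, 6}) = 1
G(9) = mex({0, 1, 2, 3, 6, 7}) = 4
G(10) = mex({0, 1, 3, 4, 5, 7}) = 2
G(11) = mex({0, 1, 2, 3, 4, 5}) = 6
G(12) = mex({0, 1, 2, 3, 5, 6, 7}) = 4
Therefore G(12) = 4.

4


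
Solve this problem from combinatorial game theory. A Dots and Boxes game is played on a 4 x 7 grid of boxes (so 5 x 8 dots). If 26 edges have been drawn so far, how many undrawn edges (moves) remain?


Grid: 4 x 7 boxes, i.e. 5 rows and 8 columns of dots.
Horizontal edges: (rows + 1) * cols = 5 * 7 = 35
Vertical edges: rows * (cols + 1) = 4 * 8 = 32
Total edges: 35 + 32 = 67
Edges drawn: 26
Remaining: 67 - 26 = 41

41


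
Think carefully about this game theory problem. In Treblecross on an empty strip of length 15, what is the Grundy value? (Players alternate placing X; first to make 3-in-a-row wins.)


Treblecross: place X on empty cells; 3-in-a-row wins.
Playing within two cells of an existing X lets the opponent win at once, so sensible play treats the cells i-2..i+2 around each X as dead. The player left with no safe cell loses, so this is a normal-play take-away game on strips of safe cells.
Placing X at cell i (0-indexed) of a strip of k safe cells leaves independent strips of sizes max(0, i-2) and max(0, k-i-3). Hence G(k) = mex{ G(max(0,i-2)) XOR G(max(0,k-i-3)) : 0 <= i < k }, with G(0) = 0.
G(1): splits (0,0):0^0=0 -> mex({0}) = 1
G(2): splits (0,0):0^0=0 -> mex({0}) = 1
G(3): splits (0,0):0^0=0 -> mex({0}) = 1
G(4): splits (0,1):0^1=1 (0,0):0^0=0 -> mex({0, 1}) = 2
G(5): splits (0,2):0^1=1 (0,1):0^1=1 (0,0):0^0=0 -> mex({0, 1}) = 2
G(6) = mex({1}) = 0
G(7) = mex({0, 1, 2}) = 3
G(8) = mex({0, 1, 2}) = 3
G(9) = mex({0, 2}) = 1
G(10) = mex({0, 2, 3}) = 1
G(11) = mex({0, 3}) = 1
G(12) = mex({1, 3}) = 0
G(13) = mex({0, 1, 2, 3}) = 4
G(14) = mex({0, 1, 2}) = 3
G(15) = mex({0, 1, 2}) = 3
Therefore G(15) = 3.

3


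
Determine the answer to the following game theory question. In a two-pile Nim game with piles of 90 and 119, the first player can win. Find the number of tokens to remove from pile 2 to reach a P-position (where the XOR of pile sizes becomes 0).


Piles: 90 and 119
Current XOR: 90 XOR 119 = 45 (non-zero, so this is an N-position).
To make the XOR zero, we need to find a move that balances the piles.
For pile 2 (size 119): target = 119 XOR 45 = 90
We reduce pile 2 from 119 to 90.
Tokens removed: 119 - 90 = 29
Verification: 90 XOR 90 = 0

29


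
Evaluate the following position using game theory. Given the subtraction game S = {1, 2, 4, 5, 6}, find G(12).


The subtraction set is S = {1, 2, 4, 5, 6}.
G(k) = mex{ G(k - s) : s in S, s <= k }. We compute iteratively: G(0) = 0.
G(1) = mex({0}) = 1
G(2) = mex({0, 1}) = 2
G(3) = mex({1, 2}) = 0
G(4) = mex({0, 2}) = 1
G(5) = mex({0, 1}) = 2
G(6) = mex({0, 1, 2}) = 3
G(7) = mex({0, 1, 2, 3}) = 4
G(8) = mex({0, 1, 2, 3, 4}) = 5
G(9) = mex({0, 1, 2, 4, 5}) = 3
G(10) = mex({1, 2, 3, 5}) = 0
G(11) = mex({0, 2, 3, 4}) = 1
G(12) = mex({0, 1, 3, 4, 5}) = 2
Therefore G(12) = 2.

2


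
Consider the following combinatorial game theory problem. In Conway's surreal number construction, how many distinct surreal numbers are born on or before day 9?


Day 0: {|} = 0 is born. Count = 1.
Day n: the number of surreal numbers born by day n is 2^(n+1) - 1.
By day 0: 2^1 - 1 = 1
By day 1: 2^2 - 1 = 3
By day 2: 2^3 - 1 = 7
By day 3: 2^4 - 1 = 15
By day 4: 2^5 - 1 = 31
By day 5: 2^6 - 1 = 63
By day 6: 2^7 - 1 = 127
By day 7: 2^8 - 1 = 255
By day 8: 2^9 - 1 = 511
By day 9: 2^10 - 1 = 1023
By day 9: 1023 surreal numbers.

1023


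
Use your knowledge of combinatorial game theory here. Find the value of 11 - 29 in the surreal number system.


x = 11, y = 29
x - y = 11 - 29 = -18

-18


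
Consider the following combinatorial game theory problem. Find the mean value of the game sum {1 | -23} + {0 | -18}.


G1 = {1 | -23}, G2 = {0 | -18}
Each is a switch {a | b} with numbers a > b; its mean value is (a + b)/2, and mean value is additive over game sums: m(G1 + G2) = m(G1) + m(G2).
Mean of G1 = (1 + (-23))/2 = -22/2 = -11
Mean of G2 = (0 + (-18))/2 = -18/2 = -9
Mean of G1 + G2 = -11 + -9 = -20

-20


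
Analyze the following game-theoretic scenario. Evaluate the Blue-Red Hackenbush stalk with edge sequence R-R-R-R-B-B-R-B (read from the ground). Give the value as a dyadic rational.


Edges (from ground): R-R-R-R-B-B-R-B
By Berlekamp's sign-expansion rule, a Blue-Red Hackenbush stalk has the value of the surreal number whose sign sequence is the edge sequence with B -> + and R -> -.
Sign sequence: ----++-+
Trace the sign expansion in the surreal number tree, starting from 0:
Edge 1: R (sign -) -> bounds (-inf, 0), value = -1
Edge 2: R (sign -) -> bounds (-inf, -1), value = -2
Edge 3: R (sign -) -> bounds (-inf, -2), value = -3
Edge 4: R (sign -) -> bounds (-inf, -3), value = -4
Edge 5: B (sign +) -> bounds (-4, -3), value = -7/2
Edge 6: B (sign +) -> bounds (-7/2, -3), value = -13/4
Edge 7: R (sign -) -> bounds (-7/2, -13/4), value = -27/8
Edge 8: B (sign +) -> bounds (-27/8, -13/4), value = -53/16
Game value = -53/16

-53/16


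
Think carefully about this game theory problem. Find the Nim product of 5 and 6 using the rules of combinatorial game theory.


Nim multiplication is bilinear over XOR: (u XOR v) * w = (u*w) XOR (v*w).
So we split each operand into its bit components and XOR the pairwise Nim products.
5 = 1 + 4 (as XOR of powers of 2).
6 = 2 + 4 (as XOR of powers of 2).
Using the standard Nim-product table on single bits:
  2*2 = 3,   2*4 = 8,   2*8 = 12,
  4*4 = 6,   4*8 = 11,  8*8 = 13,
and  1*x = x (identity), k*l = l*k (commutative).
Pairwise Nim products:
  1 * 2 = 2
  1 * 4 = 4
  4 * 2 = 8
  4 * 4 = 6
XOR them: 2 XOR 4 XOR 8 XOR 6 = 8.
Result: 5 * 6 = 8 (in Nim).

8


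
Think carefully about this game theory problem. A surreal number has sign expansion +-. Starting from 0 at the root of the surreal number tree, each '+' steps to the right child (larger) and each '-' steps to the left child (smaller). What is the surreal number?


Sign expansion: +-
Rule: track bounds (lo, hi), initially (-inf, +inf). On '+', the current value becomes lo and we move to the simplest number in (value, hi): value + 1 if hi = +inf, otherwise the midpoint (value + hi)/2. On '-', the current value becomes hi and we move to value - 1 if lo = -inf, otherwise the midpoint (lo + value)/2.
Start at 0.
Step 1: sign = +, move right. Bounds: (0, +inf). Value = 1
Step 2: sign = -, move left. Bounds: (0, 1). Value = 1/2
The surreal number with sign expansion +- is 1/2.

1/2


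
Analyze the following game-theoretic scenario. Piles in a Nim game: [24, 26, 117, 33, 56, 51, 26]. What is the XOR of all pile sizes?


We need the XOR (exclusive or) of all pile sizes.
After XOR-ing pile 1 (size 24): 0 XOR 24 = 24
After XOR-ing pile 2 (size 26): 24 XOR 26 = 2
After XOR-ing pile 3 (size 117): 2 XOR 117 = 119
After XOR-ing pile 4 (size 33): 119 XOR 33 = 86
After XOR-ing pile 5 (size 56): 86 XOR 56 = 110
After XOR-ing pile 6 (size 51): 110 XOR 51 = 93
After XOR-ing pile 7 (size 26): 93 XOR 26 = 71
The Nim-value of this position is 71.

71


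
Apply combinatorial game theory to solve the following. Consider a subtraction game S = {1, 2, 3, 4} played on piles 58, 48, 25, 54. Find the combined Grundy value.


Subtraction set: {1, 2, 3, 4}
For this subtraction set, G(n) = n mod 5 (period = max + 1 = 5).
Pile 1 (size 58): G(58) = 58 mod 5 = 3
Pile 2 (size 48): G(48) = 48 mod 5 = 3
Pile 3 (size 25): G(25) = 25 mod 5 = 0
Pile 4 (size 54): G(54) = 54 mod 5 = 4
Total Grundy value = XOR of all: 3 XOR 3 XOR 0 XOR 4 = 4

4


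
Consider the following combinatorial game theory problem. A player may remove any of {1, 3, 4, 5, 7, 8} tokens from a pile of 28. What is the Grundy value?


The subtraction set is S = {1, 3, 4, 5, 7, 8}.
G(k) = mex{ G(k - s) : s in S, s <= k }. We compute iteratively: G(0) = 0.
G(1) = mex({0}) = 1
G(2) = mex({1}) = 0
G(3) = mex({0}) = 1
G(4) = mex({0, 1}) = 2
G(5) = mex({0, 1, 2}) = 3
G(6) = mex({0, 1, 3}) = 2
G(7) = mex({0, 1, 2}) = 3
G(8) = mex({0, 1, 2, 3}) = 4
G(9) = mex({0, 1, 2, 3, 4}) = 5
G(10) = mex({0, 1, 2, 3, 5}) = 4
G(11) = mex({1, 2, 3, 4}) = 0
G(12) = mex({0, 2, 3, 4, 5}) = 1
G(13) = mex({1, 2, 3, 4, 5}) = 0
G(14) = mex({0, 2, 3, 4, 5}) = 1
G(15) = mex({0, 1, 3, 4}) = 2
G(16) = mex({0, 1, 2, 4, 5}) = 3
G(17) = mex({0, 1, 3, 4, 5}) = 2
G(18) = mex({0, 1, 2, 4}) = 3
Observe that G(11)..G(18) = 0, 1, 0, 1, 2, 3, 2, 3 repeats G(0)..G(7) = 0, 1, 0, 1, 2, 3, 2, 3.
For k >= max(S) = 8, G(k) is determined by the previous 8 values G(k-8)..G(k-1); a window of 8 consecutive values has recurred shifted by 11, so by induction G(k + 11) = G(k) for all k >= 0: the sequence is periodic from the start with period 11.
One period: G(0..10) = 0, 1, 0, 1, 2, 3, 2, 3, 4, 5, 4.
28 mod 11 = 6, so G(28) = G(6) = 2.

2


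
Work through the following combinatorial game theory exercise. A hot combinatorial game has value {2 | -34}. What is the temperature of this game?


The game is {2 | -34}, a switch {a | b} with numbers a > b.
Cooling {a | b} by t gives {a - t | b + t}, which stops being hot when a - t = b + t, i.e. at t = (a - b)/2. So the temperature of a switch is (a - b)/2.
Temperature = (Left option - Right option) / 2
= (2 - (-34)) / 2
= 36 / 2
= 18

18


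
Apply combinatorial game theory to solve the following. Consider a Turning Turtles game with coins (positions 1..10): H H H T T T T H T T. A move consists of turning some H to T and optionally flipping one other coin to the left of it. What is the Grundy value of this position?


Coins: H H H T T T T H T T
Key fact: a single head at position k behaves exactly like a Nim heap of size k (turning it to T and optionally flipping a coin at j < k corresponds to moving the heap from k to j, or to 0), and heads combine as a disjunctive sum (two heads at the same place would cancel, matching j XOR j = 0). So the Nim-value is the XOR of the 1-indexed positions of the heads.
Face-up positions (1-indexed): [1, 2, 3, 8]
XOR 0 with 1: 0 XOR 1 = 1
XOR 1 with 2: 1 XOR 2 = 3
XOR 3 with 3: 3 XOR 3 = 0
XOR 0 with 8: 0 XOR 8 = 8
Nim-value = 8

8


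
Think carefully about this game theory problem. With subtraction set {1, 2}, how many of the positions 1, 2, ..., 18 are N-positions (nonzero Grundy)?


Subtraction set S = {1, 2}, so G(n) = n mod 3.
G(n) = 0 when n is a multiple of 3.
Multiples of 3 in [1, 18]: 6
N-positions (nonzero Grundy) = 18 - 6 = 12

12


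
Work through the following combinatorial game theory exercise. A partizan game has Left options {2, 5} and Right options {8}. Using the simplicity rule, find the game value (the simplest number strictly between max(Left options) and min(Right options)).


Left options: {2, 5}, max = 5
Right options: {8}, min = 8
All options are numbers and max(Left) < min(Right), so by the simplicity theorem the value is the simplest (earliest-born) number strictly between 5 and 8.
Integers 6 through 7 all lie strictly between 5 and 8.
Among integers, the simplest (lowest birthday = smallest |n|; 0 is born on day 0, +-n on day n) is 6.
No non-integer in the interval can be simpler: if x is a non-integer in the interval, then floor(x) or ceil(x) also lies in the interval (the interval contains an integer), and both are proper prefixes of x's sign expansion, i.e. born earlier. So the game value is 6.
Game value = 6

6


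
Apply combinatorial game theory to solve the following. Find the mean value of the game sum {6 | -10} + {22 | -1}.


G1 = {6 | -10}, G2 = {22 | -1}
Each is a switch {a | b} with numbers a > b; its mean value is (a + b)/2, and mean value is additive over game sums: m(G1 + G2) = m(G1) + m(G2).
Mean of G1 = (6 + (-10))/2 = -4/2 = -2
Mean of G2 = (22 + (-1))/2 = 21/2 = 21/2
Mean of G1 + G2 = -2 + 21/2 = 17/2

17/2


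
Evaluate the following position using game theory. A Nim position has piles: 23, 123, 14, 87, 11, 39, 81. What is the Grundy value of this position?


We need the XOR (exclusive or) of all pile sizes.
After XOR-ing pile 1 (size 23): 0 XOR 23 = 23
After XOR-ing pile 2 (size 123): 23 XOR 123 = 108
After XOR-ing pile 3 (size 14): 108 XOR 14 = 98
After XOR-ing pile 4 (size 87): 98 XOR 87 = 53
After XOR-ing pile 5 (size 11): 53 XOR 11 = 62
After XOR-ing pile 6 (size 39): 62 XOR 39 = 25
After XOR-ing pile 7 (size 81): 25 XOR 81 = 72
The Nim-value of this position is 72.

72


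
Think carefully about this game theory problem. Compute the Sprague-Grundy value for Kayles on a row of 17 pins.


Kayles: a move removes 1 or 2 adjacent pins from a contiguous row.
Removing pins from a row of k leaves two independent rows (a, b) with a + b = k - 1 (one pin) or a + b = k - 2 (two pins); an end removal gives a = 0.
By Sprague-Grundy, G(k) = mex{ G(a) XOR G(b) } over all these splits. G(0) = 0.
G(1): splits (0,0):0^0=0 -> mex({0}) = 1
G(2): splits (0,1):0^1=1 (0,0):0^0=0 -> mex({0, 1}) = 2
G(3): splits (0,2):0^2=2 (1,1):1^1=0 (0,1):0^1=1 -> mex({0, 1, 2}) = 3
G(4): splits (0,3):0^3=3 (1,2):1^2=3 (0,2):0^2=2 (1,1):1^1=0 -> mex({0, 2, 3}) = 1
G(5): splits (0,4):0^1=1 (1,3):1^3=2 (2,2):2^2=0 (0,3):0^3=3 (1,2):1^2=3 -> mex({0, 1, 2, 3}) = 4
G(6) = mex({0, 1, 2, 4}) = 3
G(7) = mex({0, 1, 3, 4, 5}) = 2
G(8) = mex({0, 2, 3, 5, 6}) = 1
G(9) = mex({0, 1, 2, 3, 6, 7}) = 4
G(10) = mex({0, 1, 3, 4, 5, 7}) = 2
G(11) = mex({0, 1, 2, 3, 4, 5}) = 6
G(12) = mex({0, 1, 2, 3, 5, 6, 7}) = 4
G(13) = mex({0, 2, 3, 4, 6, 7}) = 1
G(14) = mex({0, 1, 4, 5, 6, 7}) = 2
G(15) = mex({0, 1, 2, 3, 4, 5, 6}) = 7
G(16) = mex({0, 2, 3, 5, 6, 7}) = 1
G(17) = mex({0, 1, 2, 3, 5, 6, 7}) = 4
Therefore G(17) = 4.

4


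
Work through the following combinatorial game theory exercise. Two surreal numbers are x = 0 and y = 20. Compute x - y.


x = 0, y = 20
x - y = 0 - 20 = -20

-20


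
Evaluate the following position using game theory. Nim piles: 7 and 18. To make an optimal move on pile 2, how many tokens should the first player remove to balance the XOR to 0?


Piles: 7 and 18
Current XOR: 7 XOR 18 = 21 (non-zero, so this is an N-position).
To make the XOR zero, we need to find a move that balances the piles.
For pile 2 (size 18): target = 18 XOR 21 = 7
We reduce pile 2 from 18 to 7.
Tokens removed: 18 - 7 = 11
Verification: 7 XOR 7 = 0

11


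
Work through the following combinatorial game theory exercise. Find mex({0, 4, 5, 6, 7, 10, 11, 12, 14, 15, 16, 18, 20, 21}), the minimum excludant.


Set = {0, 4, 5, 6, 7, 10, 11, 12, 14, 15, 16, 18, 20, 21}
0 is in the set.
1 is NOT in the set. This is the mex.
mex = 1

1


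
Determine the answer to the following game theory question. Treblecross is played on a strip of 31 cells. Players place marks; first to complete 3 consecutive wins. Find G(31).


Treblecross: place X on empty cells; 3-in-a-row wins.
Playing within two cells of an existing X lets the opponent win at once, so sensible play treats the cells i-2..i+2 around each X as dead. The player left with no safe cell loses, so this is a normal-play take-away game on strips of safe cells.
Placing X at cell i (0-indexed) of a strip of k safe cells leaves independent strips of sizes max(0, i-2) and max(0, k-i-3). Hence G(k) = mex{ G(max(0,i-2)) XOR G(max(0,k-i-3)) : 0 <= i < k }, with G(0) = 0.
G(1): splits (0,0):0^0=0 -> mex({0}) = 1
G(2): splits (0,0):0^0=0 -> mex({0}) = 1
G(3): splits (0,0):0^0=0 -> mex({0}) = 1
G(4): splits (0,1):0^1=1 (0,0):0^0=0 -> mex({0, 1}) = 2
G(5): splits (0,2):0^1=1 (0,1):0^1=1 (0,0):0^0=0 -> mex({0, 1}) = 2
G(6) = mex({1}) = 0
G(7) = mex({0, 1, 2}) = 3
G(8) = mex({0, 1, 2}) = 3
G(9) = mex({0, 2}) = 1
G(10) = mex({0, 2, 3}) = 1
G(11) = mex({0, 3}) = 1
G(12) = mex({1, 3}) = 0
G(13) = mex({0, 1, 2, 3}) = 4
G(14) = mex({0, 1, 2}) = 3
G(15) = mex({0, 1, 2}) = 3
G(16) = mex({0, 1, 2, 4}) = 3
G(17) = mex({0, 1, 3, 4}) = 2
G(18) = mex({0, 1, 3, 4}) = 2
G(19) = mex({0, 1, 3, 5}) = 2
G(20) = mex({0, 1, 2, 3, 5}) = 4
G(21) = mex({0, 1, 2, 3, 5}) = 4
G(22) = mex({1, 2, 6}) = 0
G(23) = mex({0, 1, 2, 3, 4, 6}) = 5
G(24) = mex({0, 1, 2, 3, 4}) = 5
G(25) = mex({0, 1, 3, 4, 7}) = 2
G(26) = mex({0, 1, 3, 4, 5, 7}) = 2
G(27) = mex({0, 1, 3, 5}) = 2
G(28) = mex({0, 1, 2, 5}) = 3
G(29) = mex({0, 1, 2, 4, 5, 6}) = 3
G(30) = mex({1, 2, 4, 6}) = 0
G(31) = mex({0, 1, 2, 3, 4, 6}) = 5
Therefore G(31) = 5.

5


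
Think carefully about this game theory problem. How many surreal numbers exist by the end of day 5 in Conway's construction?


Day 0: {|} = 0 is born. Count = 1.
Day n: the number of surreal numbers born by day n is 2^(n+1) - 1.
By day 0: 2^1 - 1 = 1
By day 1: 2^2 - 1 = 3
By day 2: 2^3 - 1 = 7
By day 3: 2^4 - 1 = 15
By day 4: 2^5 - 1 = 31
By day 5: 2^6 - 1 = 63
By day 5: 63 surreal numbers.

63


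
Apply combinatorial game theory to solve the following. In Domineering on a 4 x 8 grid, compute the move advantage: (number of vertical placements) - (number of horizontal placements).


Board is 4 x 8 (rows x cols).
Left (vertical) placements: (rows-1) * cols = 3 * 8 = 24
Right (horizontal) placements: rows * (cols-1) = 4 * 7 = 28
Advantage = Left - Right = 24 - 28 = -4

-4
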